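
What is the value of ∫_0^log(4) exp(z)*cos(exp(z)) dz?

Let u = exp(z), so du = exp(z) dz. When z = 0, u = 1; when z = log(4), u = 4.
The integral becomes ∫ cos(u) du from 1 to 4, with antiderivative sin(u).
Back in z: F(z) = sin(exp(z)).
Then F(log(4)) - F(0) = (sin(4)) - (sin(1)) = -sin(1) + sin(4).

-sin(1) + sin(4)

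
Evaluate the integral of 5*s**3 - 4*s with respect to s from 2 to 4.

276

By the power rule, an antiderivative is F(s) = 5*s**4/4 - 2*s**2.
Then F(4) - F(2) = (288) - (12) = 276.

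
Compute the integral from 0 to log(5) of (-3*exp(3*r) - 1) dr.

-124 - log(5)

An antiderivative is F(r) = -exp(3*r) - r.
Then F(log(5)) - F(0) = (-125 - log(5)) - (-1) = -124 - log(5).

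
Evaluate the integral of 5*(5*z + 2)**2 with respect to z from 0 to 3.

1635

Let u = 5*z + 2, so du = 5 dz. When z = 0, u = 2; when z = 3, u = 17.
The integral becomes ∫ u**2 du from 2 to 17, with antiderivative u**3/3.
Back in z: F(z) = (5*z + 2)**3/3.
Then F(3) - F(0) = (4913/3) - (8/3) = 1635.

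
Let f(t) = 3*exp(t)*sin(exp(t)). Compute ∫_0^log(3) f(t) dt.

3*cos(1) - 3*cos(3)

Let u = exp(t), so du = exp(t) dt. When t = 0, u = 1; when t = log(3), u = 3.
The integral becomes 3·∫ sin(u) du from 1 to 3, with antiderivative -3*cos(u).
Back in t: F(t) = -3*cos(exp(t)).
Then F(log(3)) - F(0) = (-3*cos(3)) - (-3*cos(1)) = 3*cos(1) - 3*cos(3).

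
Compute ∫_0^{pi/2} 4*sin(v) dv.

An antiderivative is F(v) = -4*cos(v).
Then F(pi/2) - F(0) = (0) - (-4) = 4.

4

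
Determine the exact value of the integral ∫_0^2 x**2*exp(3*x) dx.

Integrate by parts twice (u = x^2, dv = exp(3*x) dx).
An antiderivative is F(x) = (9*x**2 - 6*x + 2)*exp(3*x)/27.
Then F(2) - F(0) = (26*exp(6)/27) - (2/27) = -2/27 + 26*exp(6)/27.

-2/27 + 26*exp(6)/27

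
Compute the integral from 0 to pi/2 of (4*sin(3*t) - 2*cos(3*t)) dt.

An antiderivative is F(t) = -2*sin(3*t)/3 - 4*cos(3*t)/3.
Then F(pi/2) - F(0) = (2/3) - (-4/3) = 2.

2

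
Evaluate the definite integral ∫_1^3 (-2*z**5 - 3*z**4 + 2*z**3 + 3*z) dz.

-5038/15

By the power rule, an antiderivative is F(z) = -z**6/3 - 3*z**5/5 + z**4/2 + 3*z**2/2.
Then F(3) - F(1) = (-1674/5) - (16/15) = -5038/15.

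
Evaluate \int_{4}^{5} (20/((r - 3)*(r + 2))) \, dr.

-4*log(7) + 4*log(3) + 8*log(2)

Factor the denominator: r**2 - r - 6 = (r + 2)(r - 3).
Partial fractions: 20/((r - 3)*(r + 2)) = -4/(r + 2) + 4/(r - 3).
An antiderivative is F(r) = 4*log(r - 3) - 4*log(r + 2).
Then F(5) - F(4) = (-4*log(7) + 4*log(2)) - (-4*log(3) - 4*log(2)) = -4*log(7) + 4*log(3) + 8*log(2).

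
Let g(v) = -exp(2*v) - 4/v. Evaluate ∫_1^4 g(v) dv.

An antiderivative is F(v) = -exp(2*v)/2 - 4*log(v).
Then F(4) - F(1) = (-exp(8)/2 - 8*log(2)) - (-exp(2)/2) = -exp(8)/2 - 8*log(2) + exp(2)/2.

-exp(8)/2 - 8*log(2) + exp(2)/2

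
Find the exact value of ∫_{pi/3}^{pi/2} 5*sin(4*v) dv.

-15/8

An antiderivative is F(v) = -5*cos(4*v)/4.
Then F(pi/2) - F(pi/3) = (-5/4) - (5/8) = -15/8.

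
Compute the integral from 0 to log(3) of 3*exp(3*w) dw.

Let u = exp(w), so du = exp(w) dw. When w = 0, u = 1; when w = log(3), u = 3.
The integral becomes 3·∫ u**2 du from 1 to 3, with antiderivative u**3.
Back in w: F(w) = exp(3*w).
Then F(log(3)) - F(0) = (27) - (1) = 26.

26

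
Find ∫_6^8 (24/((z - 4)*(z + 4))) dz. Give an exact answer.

-3*log(3) + 3*log(5)

Factor the denominator: z**2 - 16 = (z + 4)(z - 4).
Partial fractions: 24/((z - 4)*(z + 4)) = -3/(z + 4) + 3/(z - 4).
An antiderivative is F(z) = 3*log(z - 4) - 3*log(z + 4).
Then F(8) - F(6) = (-log(27)) - (-3*log(5)) = -3*log(3) + 3*log(5).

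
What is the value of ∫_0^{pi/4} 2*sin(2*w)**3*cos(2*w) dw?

Let u = sin(2*w), so du = 2*cos(2*w) dw. When w = 0, u = 0; when w = pi/4, u = 1.
The integral becomes ∫ u**3 du from 0 to 1, with antiderivative u**4/4.
Back in w: F(w) = sin(2*w)**4/4.
Then F(pi/4) - F(0) = (1/4) - (0) = 1/4.

1/4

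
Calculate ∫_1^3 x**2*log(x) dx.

Integrate by parts once (u = ln x, dv = x**2 dx).
An antiderivative is F(x) = x**3*(3*log(x) - 1)/9.
Then F(3) - F(1) = (-3 + 9*log(3)) - (-1/9) = -26/9 + 9*log(3).

-26/9 + 9*log(3)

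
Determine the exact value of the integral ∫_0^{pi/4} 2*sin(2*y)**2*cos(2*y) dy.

1/3

Let u = sin(2*y), so du = 2*cos(2*y) dy. When y = 0, u = 0; when y = pi/4, u = 1.
The integral becomes ∫ u**2 du from 0 to 1, with antiderivative u**3/3.
Back in y: F(y) = sin(2*y)**3/3.
Then F(pi/4) - F(0) = (1/3) - (0) = 1/3.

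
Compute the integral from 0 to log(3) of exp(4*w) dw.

Let u = exp(w), so du = exp(w) dw. When w = 0, u = 1; when w = log(3), u = 3.
The integral becomes ∫ u**3 du from 1 to 3, with antiderivative u**4/4.
Back in w: F(w) = exp(4*w)/4.
Then F(log(3)) - F(0) = (81/4) - (1/4) = 20.

20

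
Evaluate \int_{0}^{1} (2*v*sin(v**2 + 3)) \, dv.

Let u = v**2 + 3, so du = 2*v dv. When v = 0, u = 3; when v = 1, u = 4.
The integral becomes ∫ sin(u) du from 3 to 4, with antiderivative -cos(u).
Back in v: F(v) = -cos(v**2 + 3).
Then F(1) - F(0) = (-cos(4)) - (-cos(3)) = cos(3) - cos(4).

cos(3) - cos(4)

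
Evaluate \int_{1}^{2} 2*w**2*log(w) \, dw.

-14/9 + 16*log(2)/3

Integrate by parts once (u = ln w, dv = 2*w**2 dw).
An antiderivative is F(w) = 2*w**3*(3*log(w) - 1)/9.
Then F(2) - F(1) = (-16/9 + 16*log(2)/3) - (-2/9) = -14/9 + 16*log(2)/3.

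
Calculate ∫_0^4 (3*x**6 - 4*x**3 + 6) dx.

47528/7

By the power rule, an antiderivative is F(x) = 3*x**7/7 - x**4 + 6*x.
Then F(4) - F(0) = (47528/7) - (0) = 47528/7.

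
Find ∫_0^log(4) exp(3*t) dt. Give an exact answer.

21

Let u = exp(t), so du = exp(t) dt. When t = 0, u = 1; when t = log(4), u = 4.
The integral becomes ∫ u**2 du from 1 to 4, with antiderivative u**3/3.
Back in t: F(t) = exp(3*t)/3.
Then F(log(4)) - F(0) = (64/3) - (1/3) = 21.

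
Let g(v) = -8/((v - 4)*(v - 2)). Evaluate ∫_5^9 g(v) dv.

-4*log(5) - 4*log(3) + 4*log(7)

Factor the denominator: v**2 - 6*v + 8 = (v - 2)(v - 4).
Partial fractions: -8/((v - 4)*(v - 2)) = 4/(v - 2) - 4/(v - 4).
An antiderivative is F(v) = -4*log(v - 4) + 4*log(v - 2).
Then F(9) - F(5) = (-4*log(5) + 4*log(7)) - (log(81)) = -4*log(5) - 4*log(3) + 4*log(7).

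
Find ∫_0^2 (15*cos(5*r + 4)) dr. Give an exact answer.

Let u = 5*r + 4, so du = 5 dr. When r = 0, u = 4; when r = 2, u = 14.
The integral becomes 3·∫ cos(u) du from 4 to 14, with antiderivative 3*sin(u).
Back in r: F(r) = 3*sin(5*r + 4).
Then F(2) - F(0) = (3*sin(14)) - (3*sin(4)) = -3*sin(4) + 3*sin(14).

-3*sin(4) + 3*sin(14)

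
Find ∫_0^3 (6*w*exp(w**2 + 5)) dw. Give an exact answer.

-3*(1 - exp(9))*exp(5)

Let u = w**2 + 5, so du = 2*w dw. When w = 0, u = 5; when w = 3, u = 14.
The integral becomes 3·∫ exp(u) du from 5 to 14, with antiderivative 3*exp(u).
Back in w: F(w) = 3*exp(w**2 + 5).
Then F(3) - F(0) = (3*exp(14)) - (3*exp(5)) = -3*(1 - exp(9))*exp(5).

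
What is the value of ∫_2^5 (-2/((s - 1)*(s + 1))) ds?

-log(2)

Factor the denominator: s**2 - 1 = (s + 1)(s - 1).
Partial fractions: -2/((s - 1)*(s + 1)) = 1/(s + 1) - 1/(s - 1).
An antiderivative is F(s) = -log(s - 1) + log(s + 1).
Then F(5) - F(2) = (log(3/2)) - (log(3)) = -log(2).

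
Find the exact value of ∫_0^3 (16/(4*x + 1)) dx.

Let u = 4*x + 1, so du = 4 dx. When x = 0, u = 1; when x = 3, u = 13.
The integral becomes 4·∫ 1/u du from 1 to 13, with antiderivative 4*log(u).
Back in x: F(x) = 4*log(4*x + 1).
Then F(3) - F(0) = (4*log(13)) - (0) = 4*log(13).

4*log(13)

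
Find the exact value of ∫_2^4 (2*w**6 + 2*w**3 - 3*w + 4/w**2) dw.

33233/7

By the power rule, an antiderivative is F(w) = 2*w**7/7 + w**4/2 - 3*w**2/2 - 4/w.
Then F(4) - F(2) = (33489/7) - (256/7) = 33233/7.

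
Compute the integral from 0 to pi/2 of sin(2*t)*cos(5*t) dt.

-2/21

Use the identity sin(2*t)cos(5*t) = [sin(7*t) + sin(-3*t)]/2.
An antiderivative is F(t) = cos(3*t)/6 - cos(7*t)/14.
Then F(pi/2) - F(0) = (0) - (2/21) = -2/21.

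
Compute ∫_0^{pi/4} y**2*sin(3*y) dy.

-2/27 - sqrt(2)/27 + sqrt(2)*pi/36 + sqrt(2)*pi**2/96

Integrate by parts twice (u = y^2, dv = sin(3*y) dy).
An antiderivative is F(y) = -y**2*cos(3*y)/3 + 2*y*sin(3*y)/9 + 2*cos(3*y)/27.
Then F(pi/4) - F(0) = (sqrt(2)*(-32 + 24*pi + 9*pi**2)/864) - (2/27) = -2/27 - sqrt(2)/27 + sqrt(2)*pi/36 + sqrt(2)*pi**2/96.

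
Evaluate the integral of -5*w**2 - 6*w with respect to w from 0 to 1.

By the power rule, an antiderivative is F(w) = -5*w**3/3 - 3*w**2.
Then F(1) - F(0) = (-14/3) - (0) = -14/3.

-14/3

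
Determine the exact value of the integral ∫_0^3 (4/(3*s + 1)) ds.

4*log(10)/3

An antiderivative is F(s) = 4*log(3*s + 1)/3.
Then F(3) - F(0) = (4*log(10)/3) - (0) = 4*log(10)/3.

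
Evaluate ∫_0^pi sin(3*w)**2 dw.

Use the identity sin^2(3*w) = (1 - cos(6*w))/2.
An antiderivative is F(w) = w/2 - sin(6*w)/12.
Then F(pi) - F(0) = (pi/2) - (0) = pi/2.

pi/2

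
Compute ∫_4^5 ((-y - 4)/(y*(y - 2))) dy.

Factor the denominator: y**2 - 2*y = y(y - 2).
Partial fractions: (-y - 4)/(y*(y - 2)) = 2/y - 3/(y - 2).
An antiderivative is F(y) = 2*log(y) - 3*log(y - 2).
Then F(5) - F(4) = (log(25/27)) - (log(2)) = log(25/54).

log(25/54)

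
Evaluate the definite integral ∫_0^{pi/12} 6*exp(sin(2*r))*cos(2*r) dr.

Let u = sin(2*r), so du = 2*cos(2*r) dr. When r = 0, u = 0; when r = pi/12, u = 1/2.
The integral becomes 3·∫ exp(u) du from 0 to 1/2, with antiderivative 3*exp(u).
Back in r: F(r) = 3*exp(sin(2*r)).
Then F(pi/12) - F(0) = (3*exp(1/2)) - (3) = -3 + 3*exp(1/2).

-3 + 3*exp(1/2)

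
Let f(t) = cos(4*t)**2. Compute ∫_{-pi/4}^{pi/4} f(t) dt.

Use the identity cos^2(4*t) = (1 + cos(8*t))/2.
An antiderivative is F(t) = t/2 + sin(8*t)/16.
Then F(pi/4) - F(-pi/4) = (pi/8) - (-pi/8) = pi/4.

pi/4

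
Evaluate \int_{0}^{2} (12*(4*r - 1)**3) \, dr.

Let u = 4*r - 1, so du = 4 dr. When r = 0, u = -1; when r = 2, u = 7.
The integral becomes 3·∫ u**3 du from -1 to 7, with antiderivative 3*u**4/4.
Back in r: F(r) = 3*(4*r - 1)**4/4.
Then F(2) - F(0) = (7203/4) - (3/4) = 1800.

1800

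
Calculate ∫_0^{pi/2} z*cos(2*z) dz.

-1/2

Integrate by parts once (u = z, dv = cos(2*z) dz).
An antiderivative is F(z) = z*sin(2*z)/2 + cos(2*z)/4.
Then F(pi/2) - F(0) = (-1/4) - (1/4) = -1/2.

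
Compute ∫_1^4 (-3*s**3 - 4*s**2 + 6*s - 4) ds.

By the power rule, an antiderivative is F(s) = -3*s**4/4 - 4*s**3/3 + 3*s**2 - 4*s.
Then F(4) - F(1) = (-736/3) - (-37/12) = -969/4.

-969/4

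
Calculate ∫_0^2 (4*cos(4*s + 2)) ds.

-sin(2) + sin(10)

Let u = 4*s + 2, so du = 4 ds. When s = 0, u = 2; when s = 2, u = 10.
The integral becomes ∫ cos(u) du from 2 to 10, with antiderivative sin(u).
Back in s: F(s) = sin(4*s + 2).
Then F(2) - F(0) = (sin(10)) - (sin(2)) = -sin(2) + sin(10).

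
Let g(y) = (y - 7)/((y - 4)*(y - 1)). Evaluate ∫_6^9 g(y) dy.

-3*log(5) + 7*log(2)

Factor the denominator: y**2 - 5*y + 4 = (y - 1)(y - 4).
Partial fractions: (y - 7)/((y - 4)*(y - 1)) = 2/(y - 1) - 1/(y - 4).
An antiderivative is F(y) = -log(y - 4) + 2*log(y - 1).
Then F(9) - F(6) = (log(64/5)) - (log(25/2)) = -3*log(5) + 7*log(2).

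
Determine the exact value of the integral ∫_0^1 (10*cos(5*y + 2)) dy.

-2*sin(2) + 2*sin(7)

Let u = 5*y + 2, so du = 5 dy. When y = 0, u = 2; when y = 1, u = 7.
The integral becomes 2·∫ cos(u) du from 2 to 7, with antiderivative 2*sin(u).
Back in y: F(y) = 2*sin(5*y + 2).
Then F(1) - F(0) = (2*sin(7)) - (2*sin(2)) = -2*sin(2) + 2*sin(7).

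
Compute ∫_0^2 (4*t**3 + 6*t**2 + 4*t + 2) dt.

44

By the power rule, an antiderivative is F(t) = t**4 + 2*t**3 + 2*t**2 + 2*t.
Then F(2) - F(0) = (44) - (0) = 44.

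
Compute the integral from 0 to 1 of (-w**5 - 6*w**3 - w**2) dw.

By the power rule, an antiderivative is F(w) = -w**6/6 - 3*w**4/2 - w**3/3.
Then F(1) - F(0) = (-2) - (0) = -2.

-2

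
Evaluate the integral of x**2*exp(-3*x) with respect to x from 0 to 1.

2/27 - 17*exp(-3)/27

Integrate by parts twice (u = x^2, dv = exp(-3*x) dx).
An antiderivative is F(x) = (-9*x**2 - 6*x - 2)*exp(-3*x)/27.
Then F(1) - F(0) = (-17*exp(-3)/27) - (-2/27) = 2/27 - 17*exp(-3)/27.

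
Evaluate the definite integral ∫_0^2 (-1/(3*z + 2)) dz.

An antiderivative is F(z) = -log(3*z + 2)/3.
Then F(2) - F(0) = (-log(2)) - (-log(2)/3) = -2*log(2)/3.

-2*log(2)/3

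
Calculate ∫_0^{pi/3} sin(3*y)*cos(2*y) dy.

Use the identity sin(3*y)cos(2*y) = [sin(5*y) + sin(y)]/2.
An antiderivative is F(y) = -cos(y)/2 - cos(5*y)/10.
Then F(pi/3) - F(0) = (-3/10) - (-3/5) = 3/10.

3/10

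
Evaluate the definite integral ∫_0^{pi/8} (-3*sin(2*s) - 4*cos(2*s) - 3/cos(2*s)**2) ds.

-3 - sqrt(2)/4

An antiderivative is F(s) = -2*sin(2*s) + 3*cos(2*s)/2 - 3*tan(2*s)/2.
Then F(pi/8) - F(0) = (-3/2 - sqrt(2)/4) - (3/2) = -3 - sqrt(2)/4.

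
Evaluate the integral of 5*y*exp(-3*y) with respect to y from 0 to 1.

5/9 - 20*exp(-3)/9

Integrate by parts once (u = y, dv = 5*exp(-3*y) dy).
An antiderivative is F(y) = (-15*y - 5)*exp(-3*y)/9.
Then F(1) - F(0) = (-20*exp(-3)/9) - (-5/9) = 5/9 - 20*exp(-3)/9.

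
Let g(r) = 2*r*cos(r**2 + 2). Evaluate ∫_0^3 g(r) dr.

sin(11) - sin(2)

Let u = r**2 + 2, so du = 2*r dr. When r = 0, u = 2; when r = 3, u = 11.
The integral becomes ∫ cos(u) du from 2 to 11, with antiderivative sin(u).
Back in r: F(r) = sin(r**2 + 2).
Then F(3) - F(0) = (sin(11)) - (sin(2)) = sin(11) - sin(2).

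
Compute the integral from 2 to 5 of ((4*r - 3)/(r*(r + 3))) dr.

Factor the denominator: r**2 + 3*r = (r + 3)r.
Partial fractions: (4*r - 3)/(r*(r + 3)) = 5/(r + 3) - 1/r.
An antiderivative is F(r) = -log(r) + 5*log(r + 3).
Then F(5) - F(2) = (-log(5) + 15*log(2)) - (-log(2) + 5*log(5)) = -6*log(5) + 16*log(2).

-6*log(5) + 16*log(2)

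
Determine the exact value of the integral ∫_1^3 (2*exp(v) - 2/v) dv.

-2*exp(1) - 2*log(3) + 2*exp(3)

An antiderivative is F(v) = 2*exp(v) - 2*log(v).
Then F(3) - F(1) = (-2*log(3) + 2*exp(3)) - (2*exp(1)) = -2*exp(1) - 2*log(3) + 2*exp(3).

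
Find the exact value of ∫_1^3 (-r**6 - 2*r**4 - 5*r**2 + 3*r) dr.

By the power rule, an antiderivative is F(r) = -r**7/7 - 2*r**5/5 - 5*r**3/3 + 3*r**2/2.
Then F(3) - F(1) = (-30879/70) - (-149/210) = -46244/105.

-46244/105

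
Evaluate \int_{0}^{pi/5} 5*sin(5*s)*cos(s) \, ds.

25*sqrt(5)/96 + 125/96

Use the identity sin(5*s)cos(s) = [sin(6*s) + sin(4*s)]/2.
An antiderivative is F(s) = -5*cos(4*s)/8 - 5*cos(6*s)/12.
Then F(pi/5) - F(0) = (25/96 + 25*sqrt(5)/96) - (-25/24) = 25*sqrt(5)/96 + 125/96.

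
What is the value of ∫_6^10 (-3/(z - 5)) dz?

-3*log(5)

An antiderivative is F(z) = -3*log(z - 5).
Then F(10) - F(6) = (-3*log(5)) - (0) = -3*log(5).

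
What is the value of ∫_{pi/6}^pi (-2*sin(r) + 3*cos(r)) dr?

An antiderivative is F(r) = 3*sin(r) + 2*cos(r).
Then F(pi) - F(pi/6) = (-2) - (3/2 + sqrt(3)) = -7/2 - sqrt(3).

-7/2 - sqrt(3)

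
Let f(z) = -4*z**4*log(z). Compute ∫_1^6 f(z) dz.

Integrate by parts once (u = ln z, dv = -4*z**4 dz).
An antiderivative is F(z) = -4*z**5*(5*log(z) - 1)/25.
Then F(6) - F(1) = (31104/25 - 31104*log(6)/5) - (4/25) = 1244 - 31104*log(6)/5.

1244 - 31104*log(6)/5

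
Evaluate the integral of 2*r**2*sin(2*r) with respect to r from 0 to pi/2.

Integrate by parts twice (u = r^2, dv = 2*sin(2*r) dr).
An antiderivative is F(r) = -r**2*cos(2*r) + r*sin(2*r) + cos(2*r)/2.
Then F(pi/2) - F(0) = (-1/2 + pi**2/4) - (1/2) = -1 + pi**2/4.

-1 + pi**2/4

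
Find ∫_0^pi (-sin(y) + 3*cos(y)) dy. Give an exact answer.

An antiderivative is F(y) = 3*sin(y) + cos(y).
Then F(pi) - F(0) = (-1) - (1) = -2.

-2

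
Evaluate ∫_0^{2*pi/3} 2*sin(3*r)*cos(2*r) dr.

Use the identity sin(3*r)cos(2*r) = [sin(5*r) + sin(r)]/2.
An antiderivative is F(r) = -cos(r) - cos(5*r)/5.
Then F(2*pi/3) - F(0) = (3/5) - (-6/5) = 9/5.

9/5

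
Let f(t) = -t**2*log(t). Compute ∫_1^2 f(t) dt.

Integrate by parts once (u = ln t, dv = -t**2 dt).
An antiderivative is F(t) = -t**3*(3*log(t) - 1)/9.
Then F(2) - F(1) = (8/9 - 8*log(2)/3) - (1/9) = 7/9 - 8*log(2)/3.

7/9 - 8*log(2)/3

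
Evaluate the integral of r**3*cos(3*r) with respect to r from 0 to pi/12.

Integrate by parts 3 times (u = r^3, dv = cos(3*r) dr).
An antiderivative is F(r) = r**3*sin(3*r)/3 + r**2*cos(3*r)/3 - 2*r*sin(3*r)/9 - 2*cos(3*r)/27.
Then F(pi/12) - F(0) = (sqrt(2)*(-384 - 96*pi + pi**3 + 12*pi**2)/10368) - (-2/27) = -sqrt(2)/27 - sqrt(2)*pi/108 + sqrt(2)*pi**3/10368 + sqrt(2)*pi**2/864 + 2/27.

-sqrt(2)/27 - sqrt(2)*pi/108 + sqrt(2)*pi**3/10368 + sqrt(2)*pi**2/864 + 2/27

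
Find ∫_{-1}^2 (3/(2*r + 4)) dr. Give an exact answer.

An antiderivative is F(r) = 3*log(2*r + 4)/2.
Then F(2) - F(-1) = (9*log(2)/2) - (3*log(2)/2) = log(8).

log(8)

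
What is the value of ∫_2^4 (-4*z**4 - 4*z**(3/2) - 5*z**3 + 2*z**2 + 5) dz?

-16462/15 + 32*sqrt(2)/5

By the power rule, an antiderivative is F(z) = -8*z**(5/2)/5 - 4*z**5/5 - 5*z**4/4 + 2*z**3/3 + 5*z.
Then F(4) - F(2) = (-16916/15) - (-454/15 - 32*sqrt(2)/5) = -16462/15 + 32*sqrt(2)/5.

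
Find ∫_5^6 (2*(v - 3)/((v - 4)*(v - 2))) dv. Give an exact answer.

Factor the denominator: v**2 - 6*v + 8 = (v - 2)(v - 4).
Partial fractions: 2*(v - 3)/((v - 4)*(v - 2)) = 1/(v - 2) + 1/(v - 4).
An antiderivative is F(v) = log(v - 4) + log(v - 2).
Then F(6) - F(5) = (log(8)) - (log(3)) = log(8/3).

log(8/3)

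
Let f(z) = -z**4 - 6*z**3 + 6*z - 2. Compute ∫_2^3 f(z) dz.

-1267/10

By the power rule, an antiderivative is F(z) = -z**5/5 - 3*z**4/2 + 3*z**2 - 2*z.
Then F(3) - F(2) = (-1491/10) - (-112/5) = -1267/10.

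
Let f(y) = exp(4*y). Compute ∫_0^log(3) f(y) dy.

Let u = exp(y), so du = exp(y) dy. When y = 0, u = 1; when y = log(3), u = 3.
The integral becomes ∫ u**3 du from 1 to 3, with antiderivative u**4/4.
Back in y: F(y) = exp(4*y)/4.
Then F(log(3)) - F(0) = (81/4) - (1/4) = 20.

20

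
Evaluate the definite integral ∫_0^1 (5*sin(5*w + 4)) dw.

cos(4) - cos(9)

Let u = 5*w + 4, so du = 5 dw. When w = 0, u = 4; when w = 1, u = 9.
The integral becomes ∫ sin(u) du from 4 to 9, with antiderivative -cos(u).
Back in w: F(w) = -cos(5*w + 4).
Then F(1) - F(0) = (-cos(9)) - (-cos(4)) = cos(4) - cos(9).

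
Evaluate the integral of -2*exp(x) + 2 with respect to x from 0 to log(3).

-4 + 2*log(3)

An antiderivative is F(x) = 2*x - 2*exp(x).
Then F(log(3)) - F(0) = (-6 + 2*log(3)) - (-2) = -4 + 2*log(3).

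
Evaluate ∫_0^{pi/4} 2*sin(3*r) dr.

An antiderivative is F(r) = -2*cos(3*r)/3.
Then F(pi/4) - F(0) = (sqrt(2)/3) - (-2/3) = sqrt(2)/3 + 2/3.

sqrt(2)/3 + 2/3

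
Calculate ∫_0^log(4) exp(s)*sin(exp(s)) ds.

cos(1) - cos(4)

Let u = exp(s), so du = exp(s) ds. When s = 0, u = 1; when s = log(4), u = 4.
The integral becomes ∫ sin(u) du from 1 to 4, with antiderivative -cos(u).
Back in s: F(s) = -cos(exp(s)).
Then F(log(4)) - F(0) = (-cos(4)) - (-cos(1)) = cos(1) - cos(4).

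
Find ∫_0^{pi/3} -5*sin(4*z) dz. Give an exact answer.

-15/8

An antiderivative is F(z) = 5*cos(4*z)/4.
Then F(pi/3) - F(0) = (-5/8) - (5/4) = -15/8.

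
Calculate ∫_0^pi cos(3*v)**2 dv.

Use the identity cos^2(3*v) = (1 + cos(6*v))/2.
An antiderivative is F(v) = v/2 + sin(6*v)/12.
Then F(pi) - F(0) = (pi/2) - (0) = pi/2.

pi/2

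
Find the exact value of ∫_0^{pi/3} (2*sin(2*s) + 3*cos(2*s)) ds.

3*sqrt(3)/4 + 3/2

An antiderivative is F(s) = 3*sin(2*s)/2 - cos(2*s).
Then F(pi/3) - F(0) = (1/2 + 3*sqrt(3)/4) - (-1) = 3*sqrt(3)/4 + 3/2.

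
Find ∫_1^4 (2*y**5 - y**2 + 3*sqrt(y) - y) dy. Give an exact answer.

2701/2

By the power rule, an antiderivative is F(y) = y**6/3 + 2*y**(3/2) - y**3/3 - y**2/2.
Then F(4) - F(1) = (1352) - (3/2) = 2701/2.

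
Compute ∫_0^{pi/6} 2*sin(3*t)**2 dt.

Use the identity sin^2(3*t) = (1 - cos(6*t))/2.
An antiderivative is F(t) = t - sin(6*t)/6.
Then F(pi/6) - F(0) = (pi/6) - (0) = pi/6.

pi/6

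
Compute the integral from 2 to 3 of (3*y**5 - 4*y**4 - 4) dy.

1597/10

By the power rule, an antiderivative is F(y) = y**6/2 - 4*y**5/5 - 4*y.
Then F(3) - F(2) = (1581/10) - (-8/5) = 1597/10.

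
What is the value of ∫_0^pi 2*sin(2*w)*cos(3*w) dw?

Use the identity sin(2*w)cos(3*w) = [sin(5*w) + sin(-w)]/2.
An antiderivative is F(w) = cos(w) - cos(5*w)/5.
Then F(pi) - F(0) = (-4/5) - (4/5) = -8/5.

-8/5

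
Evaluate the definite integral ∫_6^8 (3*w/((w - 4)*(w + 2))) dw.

Factor the denominator: w**2 - 2*w - 8 = (w + 2)(w - 4).
Partial fractions: 3*w/((w - 4)*(w + 2)) = 1/(w + 2) + 2/(w - 4).
An antiderivative is F(w) = 2*log(w - 4) + log(w + 2).
Then F(8) - F(6) = (log(5) + 5*log(2)) - (log(32)) = log(5).

log(5)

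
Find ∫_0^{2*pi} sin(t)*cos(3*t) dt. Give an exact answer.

Use the identity sin(t)cos(3*t) = [sin(4*t) + sin(-2*t)]/2.
An antiderivative is F(t) = cos(2*t)/4 - cos(4*t)/8.
Then F(2*pi) - F(0) = (1/8) - (1/8) = 0.

0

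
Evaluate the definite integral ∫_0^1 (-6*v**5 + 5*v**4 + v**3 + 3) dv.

By the power rule, an antiderivative is F(v) = -v**6 + v**5 + v**4/4 + 3*v.
Then F(1) - F(0) = (13/4) - (0) = 13/4.

13/4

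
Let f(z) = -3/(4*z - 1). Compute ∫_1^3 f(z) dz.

-3*log(11)/4 + 3*log(3)/4

An antiderivative is F(z) = -3*log(4*z - 1)/4.
Then F(3) - F(1) = (-3*log(11)/4) - (-3*log(3)/4) = -3*log(11)/4 + 3*log(3)/4.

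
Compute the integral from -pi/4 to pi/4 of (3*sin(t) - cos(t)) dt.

An antiderivative is F(t) = -sin(t) - 3*cos(t).
Then F(pi/4) - F(-pi/4) = (-2*sqrt(2)) - (-sqrt(2)) = -sqrt(2).

-sqrt(2)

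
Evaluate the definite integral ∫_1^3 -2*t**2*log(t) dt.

52/9 - 18*log(3)

Integrate by parts once (u = ln t, dv = -2*t**2 dt).
An antiderivative is F(t) = -2*t**3*(3*log(t) - 1)/9.
Then F(3) - F(1) = (6 - 18*log(3)) - (2/9) = 52/9 - 18*log(3).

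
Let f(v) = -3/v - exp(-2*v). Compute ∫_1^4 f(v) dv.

(-12*exp(8)*log(2) - exp(6) + 1)*exp(-8)/2

An antiderivative is F(v) = -3*log(v) + exp(-2*v)/2.
Then F(4) - F(1) = (-6*log(2) + exp(-8)/2) - (exp(-2)/2) = (-12*exp(8)*log(2) - exp(6) + 1)*exp(-8)/2.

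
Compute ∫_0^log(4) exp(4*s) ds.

255/4

Let u = exp(s), so du = exp(s) ds. When s = 0, u = 1; when s = log(4), u = 4.
The integral becomes ∫ u**3 du from 1 to 4, with antiderivative u**4/4.
Back in s: F(s) = exp(4*s)/4.
Then F(log(4)) - F(0) = (64) - (1/4) = 255/4.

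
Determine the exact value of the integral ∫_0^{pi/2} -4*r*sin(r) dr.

-4

Integrate by parts once (u = r, dv = -4*sin(r) dr).
An antiderivative is F(r) = 4*r*cos(r) - 4*sin(r).
Then F(pi/2) - F(0) = (-4) - (0) = -4.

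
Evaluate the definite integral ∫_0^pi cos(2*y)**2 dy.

Use the identity cos^2(2*y) = (1 + cos(4*y))/2.
An antiderivative is F(y) = y/2 + sin(4*y)/8.
Then F(pi) - F(0) = (pi/2) - (0) = pi/2.

pi/2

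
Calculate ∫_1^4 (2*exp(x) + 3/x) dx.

An antiderivative is F(x) = 2*exp(x) + 3*log(x).
Then F(4) - F(1) = (log(64) + 2*exp(4)) - (2*exp(1)) = -2*exp(1) + 6*log(2) + 2*exp(4).

-2*exp(1) + 6*log(2) + 2*exp(4)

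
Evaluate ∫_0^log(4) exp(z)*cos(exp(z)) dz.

-sin(1) + sin(4)

Let u = exp(z), so du = exp(z) dz. When z = 0, u = 1; when z = log(4), u = 4.
The integral becomes ∫ cos(u) du from 1 to 4, with antiderivative sin(u).
Back in z: F(z) = sin(exp(z)).
Then F(log(4)) - F(0) = (sin(4)) - (sin(1)) = -sin(1) + sin(4).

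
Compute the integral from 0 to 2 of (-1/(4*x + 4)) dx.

-log(3)/4

An antiderivative is F(x) = -log(4*x + 4)/4.
Then F(2) - F(0) = (-log(12)/4) - (-log(2)/2) = -log(3)/4.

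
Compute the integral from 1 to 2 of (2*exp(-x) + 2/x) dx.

An antiderivative is F(x) = 2*log(x) - 2*exp(-x).
Then F(2) - F(1) = (-2*exp(-2) + 2*log(2)) - (-2*exp(-1)) = -2*exp(-2) + 2*exp(-1) + 2*log(2).

-2*exp(-2) + 2*exp(-1) + 2*log(2)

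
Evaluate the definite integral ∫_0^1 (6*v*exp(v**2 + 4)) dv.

Let u = v**2 + 4, so du = 2*v dv. When v = 0, u = 4; when v = 1, u = 5.
The integral becomes 3·∫ exp(u) du from 4 to 5, with antiderivative 3*exp(u).
Back in v: F(v) = 3*exp(v**2 + 4).
Then F(1) - F(0) = (3*exp(5)) - (3*exp(4)) = -3*(1 - exp(1))*exp(4).

-3*(1 - exp(1))*exp(4)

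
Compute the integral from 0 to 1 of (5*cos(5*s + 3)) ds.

Let u = 5*s + 3, so du = 5 ds. When s = 0, u = 3; when s = 1, u = 8.
The integral becomes ∫ cos(u) du from 3 to 8, with antiderivative sin(u).
Back in s: F(s) = sin(5*s + 3).
Then F(1) - F(0) = (sin(8)) - (sin(3)) = -sin(3) + sin(8).

-sin(3) + sin(8)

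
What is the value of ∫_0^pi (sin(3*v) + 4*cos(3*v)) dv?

An antiderivative is F(v) = 4*sin(3*v)/3 - cos(3*v)/3.
Then F(pi) - F(0) = (1/3) - (-1/3) = 2/3.

2/3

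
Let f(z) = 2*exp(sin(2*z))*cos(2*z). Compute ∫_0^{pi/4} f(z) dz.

Let u = sin(2*z), so du = 2*cos(2*z) dz. When z = 0, u = 0; when z = pi/4, u = 1.
The integral becomes ∫ exp(u) du from 0 to 1, with antiderivative exp(u).
Back in z: F(z) = exp(sin(2*z)).
Then F(pi/4) - F(0) = (E) - (1) = -1 + E.

-1 + E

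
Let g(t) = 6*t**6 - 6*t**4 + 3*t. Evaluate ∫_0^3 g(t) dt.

111753/70

By the power rule, an antiderivative is F(t) = 6*t**7/7 - 6*t**5/5 + 3*t**2/2.
Then F(3) - F(0) = (111753/70) - (0) = 111753/70.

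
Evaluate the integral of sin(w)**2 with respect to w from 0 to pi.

Use the identity sin^2(w) = (1 - cos(2*w))/2.
An antiderivative is F(w) = w/2 - sin(2*w)/4.
Then F(pi) - F(0) = (pi/2) - (0) = pi/2.

pi/2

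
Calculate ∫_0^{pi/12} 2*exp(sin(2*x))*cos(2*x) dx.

Let u = sin(2*x), so du = 2*cos(2*x) dx. When x = 0, u = 0; when x = pi/12, u = 1/2.
The integral becomes ∫ exp(u) du from 0 to 1/2, with antiderivative exp(u).
Back in x: F(x) = exp(sin(2*x)).
Then F(pi/12) - F(0) = (exp(1/2)) - (1) = -1 + exp(1/2).

-1 + exp(1/2)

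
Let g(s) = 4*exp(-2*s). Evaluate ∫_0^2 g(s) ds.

An antiderivative is F(s) = -2*exp(-2*s).
Then F(2) - F(0) = (-2*exp(-4)) - (-2) = 2 - 2*exp(-4).

2 - 2*exp(-4)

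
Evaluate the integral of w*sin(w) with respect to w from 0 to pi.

Integrate by parts once (u = w, dv = sin(w) dw).
An antiderivative is F(w) = -w*cos(w) + sin(w).
Then F(pi) - F(0) = (pi) - (0) = pi.

pi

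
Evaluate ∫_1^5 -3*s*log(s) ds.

Integrate by parts once (u = ln s, dv = -3*s ds).
An antiderivative is F(s) = -3*s**2*(2*log(s) - 1)/4.
Then F(5) - F(1) = (75/4 - 75*log(5)/2) - (3/4) = 18 - 75*log(5)/2.

18 - 75*log(5)/2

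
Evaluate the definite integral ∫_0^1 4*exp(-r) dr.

4 - 4*exp(-1)

An antiderivative is F(r) = -4*exp(-r).
Then F(1) - F(0) = (-4*exp(-1)) - (-4) = 4 - 4*exp(-1).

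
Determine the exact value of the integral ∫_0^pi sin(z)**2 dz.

Use the identity sin^2(z) = (1 - cos(2*z))/2.
An antiderivative is F(z) = z/2 - sin(2*z)/4.
Then F(pi) - F(0) = (pi/2) - (0) = pi/2.

pi/2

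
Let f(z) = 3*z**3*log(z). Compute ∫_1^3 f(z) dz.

-15 + 243*log(3)/4

Integrate by parts once (u = ln z, dv = 3*z**3 dz).
An antiderivative is F(z) = 3*z**4*(4*log(z) - 1)/16.
Then F(3) - F(1) = (-243/16 + 243*log(3)/4) - (-3/16) = -15 + 243*log(3)/4.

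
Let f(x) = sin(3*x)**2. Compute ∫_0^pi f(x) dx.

pi/2

Use the identity sin^2(3*x) = (1 - cos(6*x))/2.
An antiderivative is F(x) = x/2 - sin(6*x)/12.
Then F(pi) - F(0) = (pi/2) - (0) = pi/2.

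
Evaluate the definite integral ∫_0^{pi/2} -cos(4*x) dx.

0

An antiderivative is F(x) = -sin(4*x)/4.
Then F(pi/2) - F(0) = (0) - (0) = 0.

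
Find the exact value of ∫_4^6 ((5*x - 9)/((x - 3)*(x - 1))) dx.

log(75)

Factor the denominator: x**2 - 4*x + 3 = (x - 1)(x - 3).
Partial fractions: (5*x - 9)/((x - 3)*(x - 1)) = 2/(x - 1) + 3/(x - 3).
An antiderivative is F(x) = 3*log(x - 3) + 2*log(x - 1).
Then F(6) - F(4) = (2*log(5) + 3*log(3)) - (log(9)) = log(75).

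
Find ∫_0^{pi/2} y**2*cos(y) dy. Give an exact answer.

-2 + pi**2/4

Integrate by parts twice (u = y^2, dv = cos(y) dy).
An antiderivative is F(y) = y**2*sin(y) + 2*y*cos(y) - 2*sin(y).
Then F(pi/2) - F(0) = (-2 + pi**2/4) - (0) = -2 + pi**2/4.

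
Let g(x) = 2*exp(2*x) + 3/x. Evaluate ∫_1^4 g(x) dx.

-exp(2) + log(64) + exp(8)

An antiderivative is F(x) = exp(2*x) + 3*log(x).
Then F(4) - F(1) = (log(64) + exp(8)) - (exp(2)) = -exp(2) + log(64) + exp(8).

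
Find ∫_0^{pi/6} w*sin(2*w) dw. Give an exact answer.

Integrate by parts once (u = w, dv = sin(2*w) dw).
An antiderivative is F(w) = -w*cos(2*w)/2 + sin(2*w)/4.
Then F(pi/6) - F(0) = (-pi/24 + sqrt(3)/8) - (0) = -pi/24 + sqrt(3)/8.

-pi/24 + sqrt(3)/8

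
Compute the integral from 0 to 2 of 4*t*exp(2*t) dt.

1 + 3*exp(4)

Integrate by parts once (u = t, dv = 4*exp(2*t) dt).
An antiderivative is F(t) = (2*t - 1)*exp(2*t).
Then F(2) - F(0) = (3*exp(4)) - (-1) = 1 + 3*exp(4).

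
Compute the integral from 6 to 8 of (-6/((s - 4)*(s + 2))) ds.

Factor the denominator: s**2 - 2*s - 8 = (s + 2)(s - 4).
Partial fractions: -6/((s - 4)*(s + 2)) = 1/(s + 2) - 1/(s - 4).
An antiderivative is F(s) = -log(s - 4) + log(s + 2).
Then F(8) - F(6) = (log(5/2)) - (log(4)) = log(5/8).

log(5/8)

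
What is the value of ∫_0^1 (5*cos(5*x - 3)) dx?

Let u = 5*x - 3, so du = 5 dx. When x = 0, u = -3; when x = 1, u = 2.
The integral becomes ∫ cos(u) du from -3 to 2, with antiderivative sin(u).
Back in x: F(x) = sin(5*x - 3).
Then F(1) - F(0) = (sin(2)) - (-sin(3)) = sin(3) + sin(2).

sin(3) + sin(2)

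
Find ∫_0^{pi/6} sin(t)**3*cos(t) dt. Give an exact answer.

Let u = sin(t), so du = cos(t) dt. When t = 0, u = 0; when t = pi/6, u = 1/2.
The integral becomes ∫ u**3 du from 0 to 1/2, with antiderivative u**4/4.
Back in t: F(t) = sin(t)**4/4.
Then F(pi/6) - F(0) = (1/64) - (0) = 1/64.

1/64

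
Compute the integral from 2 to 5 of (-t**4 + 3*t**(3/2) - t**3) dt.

-15417/20 - 24*sqrt(2)/5 + 30*sqrt(5)

By the power rule, an antiderivative is F(t) = 6*t**(5/2)/5 - t**5/5 - t**4/4.
Then F(5) - F(2) = (-3125/4 + 30*sqrt(5)) - (-52/5 + 24*sqrt(2)/5) = -15417/20 - 24*sqrt(2)/5 + 30*sqrt(5).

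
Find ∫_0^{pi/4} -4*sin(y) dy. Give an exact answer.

-4 + 2*sqrt(2)

An antiderivative is F(y) = 4*cos(y).
Then F(pi/4) - F(0) = (2*sqrt(2)) - (4) = -4 + 2*sqrt(2).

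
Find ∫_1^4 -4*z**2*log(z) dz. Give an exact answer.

Integrate by parts once (u = ln z, dv = -4*z**2 dz).
An antiderivative is F(z) = -4*z**3*(3*log(z) - 1)/9.
Then F(4) - F(1) = (256/9 - 512*log(2)/3) - (4/9) = 28 - 512*log(2)/3.

28 - 512*log(2)/3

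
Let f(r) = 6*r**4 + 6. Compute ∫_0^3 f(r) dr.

1548/5

By the power rule, an antiderivative is F(r) = 6*r**5/5 + 6*r.
Then F(3) - F(0) = (1548/5) - (0) = 1548/5.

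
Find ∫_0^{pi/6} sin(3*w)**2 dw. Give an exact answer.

Use the identity sin^2(3*w) = (1 - cos(6*w))/2.
An antiderivative is F(w) = w/2 - sin(6*w)/12.
Then F(pi/6) - F(0) = (pi/12) - (0) = pi/12.

pi/12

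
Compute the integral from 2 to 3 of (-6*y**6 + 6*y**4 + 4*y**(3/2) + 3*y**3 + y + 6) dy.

By the power rule, an antiderivative is F(y) = -6*y**7/7 + 8*y**(5/2)/5 + 6*y**5/5 + 3*y**4/4 + y**2/2 + 6*y.
Then F(3) - F(2) = (-209961/140 + 72*sqrt(3)/5) - (-1586/35 + 32*sqrt(2)/5) = -203617/140 - 32*sqrt(2)/5 + 72*sqrt(3)/5.

-203617/140 - 32*sqrt(2)/5 + 72*sqrt(3)/5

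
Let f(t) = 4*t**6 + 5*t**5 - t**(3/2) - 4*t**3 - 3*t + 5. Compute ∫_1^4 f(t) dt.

437476/35

By the power rule, an antiderivative is F(t) = 4*t**7/7 + 5*t**6/6 - 2*t**(5/2)/5 - t**4 - 3*t**2/2 + 5*t.
Then F(4) - F(1) = (1312796/105) - (368/105) = 437476/35.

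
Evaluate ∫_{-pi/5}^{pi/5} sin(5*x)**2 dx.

Use the identity sin^2(5*x) = (1 - cos(10*x))/2.
An antiderivative is F(x) = x/2 - sin(10*x)/20.
Then F(pi/5) - F(-pi/5) = (pi/10) - (-pi/10) = pi/5.

pi/5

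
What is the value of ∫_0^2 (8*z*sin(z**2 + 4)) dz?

Let u = z**2 + 4, so du = 2*z dz. When z = 0, u = 4; when z = 2, u = 8.
The integral becomes 4·∫ sin(u) du from 4 to 8, with antiderivative -4*cos(u).
Back in z: F(z) = -4*cos(z**2 + 4).
Then F(2) - F(0) = (-4*cos(8)) - (-4*cos(4)) = 4*cos(4) - 4*cos(8).

4*cos(4) - 4*cos(8)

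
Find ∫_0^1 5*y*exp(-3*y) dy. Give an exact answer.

Integrate by parts once (u = y, dv = 5*exp(-3*y) dy).
An antiderivative is F(y) = (-15*y - 5)*exp(-3*y)/9.
Then F(1) - F(0) = (-20*exp(-3)/9) - (-5/9) = 5/9 - 20*exp(-3)/9.

5/9 - 20*exp(-3)/9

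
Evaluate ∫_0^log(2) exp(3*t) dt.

7/3

Let u = exp(t), so du = exp(t) dt. When t = 0, u = 1; when t = log(2), u = 2.
The integral becomes ∫ u**2 du from 1 to 2, with antiderivative u**3/3.
Back in t: F(t) = exp(3*t)/3.
Then F(log(2)) - F(0) = (8/3) - (1/3) = 7/3.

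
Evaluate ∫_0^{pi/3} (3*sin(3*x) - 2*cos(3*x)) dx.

An antiderivative is F(x) = -2*sin(3*x)/3 - cos(3*x).
Then F(pi/3) - F(0) = (1) - (-1) = 2.

2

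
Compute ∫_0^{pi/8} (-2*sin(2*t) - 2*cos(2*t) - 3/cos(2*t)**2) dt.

-5/2

An antiderivative is F(t) = -sin(2*t) + cos(2*t) - 3*tan(2*t)/2.
Then F(pi/8) - F(0) = (-3/2) - (1) = -5/2.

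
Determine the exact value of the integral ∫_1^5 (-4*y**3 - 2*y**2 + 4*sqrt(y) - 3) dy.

-2164/3 + 40*sqrt(5)/3

By the power rule, an antiderivative is F(y) = -y**4 + 8*y**(3/2)/3 - 2*y**3/3 - 3*y.
Then F(5) - F(1) = (-2170/3 + 40*sqrt(5)/3) - (-2) = -2164/3 + 40*sqrt(5)/3.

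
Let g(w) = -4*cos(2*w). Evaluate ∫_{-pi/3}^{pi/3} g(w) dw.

An antiderivative is F(w) = -2*sin(2*w).
Then F(pi/3) - F(-pi/3) = (-sqrt(3)) - (sqrt(3)) = -2*sqrt(3).

-2*sqrt(3)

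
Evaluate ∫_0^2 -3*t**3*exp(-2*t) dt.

-9/8 + 213*exp(-4)/8

Integrate by parts 3 times (u = t^3, dv = -3*exp(-2*t) dt).
An antiderivative is F(t) = (12*t**3 + 18*t**2 + 18*t + 9)*exp(-2*t)/8.
Then F(2) - F(0) = (213*exp(-4)/8) - (9/8) = -9/8 + 213*exp(-4)/8.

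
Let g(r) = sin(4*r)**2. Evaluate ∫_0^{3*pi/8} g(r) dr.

3*pi/16

Use the identity sin^2(4*r) = (1 - cos(8*r))/2.
An antiderivative is F(r) = r/2 - sin(8*r)/16.
Then F(3*pi/8) - F(0) = (3*pi/16) - (0) = 3*pi/16.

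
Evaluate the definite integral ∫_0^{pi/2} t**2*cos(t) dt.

-2 + pi**2/4

Integrate by parts twice (u = t^2, dv = cos(t) dt).
An antiderivative is F(t) = t**2*sin(t) + 2*t*cos(t) - 2*sin(t).
Then F(pi/2) - F(0) = (-2 + pi**2/4) - (0) = -2 + pi**2/4.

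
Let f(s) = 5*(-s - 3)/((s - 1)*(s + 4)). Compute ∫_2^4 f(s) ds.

-3*log(3) - 2*log(2)

Factor the denominator: s**2 + 3*s - 4 = (s + 4)(s - 1).
Partial fractions: 5*(-s - 3)/((s - 1)*(s + 4)) = -1/(s + 4) - 4/(s - 1).
An antiderivative is F(s) = -4*log(s - 1) - log(s + 4).
Then F(4) - F(2) = (-4*log(3) - 3*log(2)) - (-log(6)) = -3*log(3) - 2*log(2).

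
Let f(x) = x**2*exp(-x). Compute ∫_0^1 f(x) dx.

2 - 5*exp(-1)

Integrate by parts twice (u = x^2, dv = exp(-x) dx).
An antiderivative is F(x) = (-x**2 - 2*x - 2)*exp(-x).
Then F(1) - F(0) = (-5*exp(-1)) - (-2) = 2 - 5*exp(-1).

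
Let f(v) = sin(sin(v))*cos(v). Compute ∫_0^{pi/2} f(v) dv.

1 - cos(1)

Let u = sin(v), so du = cos(v) dv. When v = 0, u = 0; when v = pi/2, u = 1.
The integral becomes ∫ sin(u) du from 0 to 1, with antiderivative -cos(u).
Back in v: F(v) = -cos(sin(v)).
Then F(pi/2) - F(0) = (-cos(1)) - (-1) = 1 - cos(1).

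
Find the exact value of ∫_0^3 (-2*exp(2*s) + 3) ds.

An antiderivative is F(s) = -exp(2*s) + 3*s.
Then F(3) - F(0) = (9 - exp(6)) - (-1) = 10 - exp(6).

10 - exp(6)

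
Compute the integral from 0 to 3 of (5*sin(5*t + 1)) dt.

cos(1) - cos(16)

Let u = 5*t + 1, so du = 5 dt. When t = 0, u = 1; when t = 3, u = 16.
The integral becomes ∫ sin(u) du from 1 to 16, with antiderivative -cos(u).
Back in t: F(t) = -cos(5*t + 1).
Then F(3) - F(0) = (-cos(16)) - (-cos(1)) = cos(1) - cos(16).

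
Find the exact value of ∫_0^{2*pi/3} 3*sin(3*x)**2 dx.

pi

Use the identity sin^2(3*x) = (1 - cos(6*x))/2.
An antiderivative is F(x) = 3*x/2 - sin(6*x)/4.
Then F(2*pi/3) - F(0) = (pi) - (0) = pi.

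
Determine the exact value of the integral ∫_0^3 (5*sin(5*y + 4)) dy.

-cos(19) + cos(4)

Let u = 5*y + 4, so du = 5 dy. When y = 0, u = 4; when y = 3, u = 19.
The integral becomes ∫ sin(u) du from 4 to 19, with antiderivative -cos(u).
Back in y: F(y) = -cos(5*y + 4).
Then F(3) - F(0) = (-cos(19)) - (-cos(4)) = -cos(19) + cos(4).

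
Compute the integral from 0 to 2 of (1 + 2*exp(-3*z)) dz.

8/3 - 2*exp(-6)/3

An antiderivative is F(z) = z - 2*exp(-3*z)/3.
Then F(2) - F(0) = (2 - 2*exp(-6)/3) - (-2/3) = 8/3 - 2*exp(-6)/3.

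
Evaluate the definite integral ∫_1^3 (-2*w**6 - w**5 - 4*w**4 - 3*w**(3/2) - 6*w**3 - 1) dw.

By the power rule, an antiderivative is F(w) = -2*w**7/7 - w**6/6 - 6*w**(5/2)/5 - 4*w**5/5 - 3*w**4/2 - w.
Then F(3) - F(1) = (-37284/35 - 54*sqrt(3)/5) - (-104/21) = -111332/105 - 54*sqrt(3)/5.

-111332/105 - 54*sqrt(3)/5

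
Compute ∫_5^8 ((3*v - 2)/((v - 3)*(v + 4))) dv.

log(40/9)

Factor the denominator: v**2 + v - 12 = (v + 4)(v - 3).
Partial fractions: (3*v - 2)/((v - 3)*(v + 4)) = 2/(v + 4) + 1/(v - 3).
An antiderivative is F(v) = log(v - 3) + 2*log(v + 4).
Then F(8) - F(5) = (log(5) + 2*log(3) + 4*log(2)) - (log(2) + 4*log(3)) = log(40/9).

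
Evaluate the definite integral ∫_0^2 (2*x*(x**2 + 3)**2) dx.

Let u = x**2 + 3, so du = 2*x dx. When x = 0, u = 3; when x = 2, u = 7.
The integral becomes ∫ u**2 du from 3 to 7, with antiderivative u**3/3.
Back in x: F(x) = (x**2 + 3)**3/3.
Then F(2) - F(0) = (343/3) - (9) = 316/3.

316/3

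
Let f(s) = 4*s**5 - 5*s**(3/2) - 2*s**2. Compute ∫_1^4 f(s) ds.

By the power rule, an antiderivative is F(s) = 2*s**6/3 - 2*s**(5/2) - 2*s**3/3.
Then F(4) - F(1) = (2624) - (-2) = 2626.

2626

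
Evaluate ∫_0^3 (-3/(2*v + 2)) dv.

An antiderivative is F(v) = -3*log(2*v + 2)/2.
Then F(3) - F(0) = (-9*log(2)/2) - (-3*log(2)/2) = -log(8).

-log(8)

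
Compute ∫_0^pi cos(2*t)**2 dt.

pi/2

Use the identity cos^2(2*t) = (1 + cos(4*t))/2.
An antiderivative is F(t) = t/2 + sin(4*t)/8.
Then F(pi) - F(0) = (pi/2) - (0) = pi/2.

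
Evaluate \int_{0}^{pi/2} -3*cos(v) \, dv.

An antiderivative is F(v) = -3*sin(v).
Then F(pi/2) - F(0) = (-3) - (0) = -3.

-3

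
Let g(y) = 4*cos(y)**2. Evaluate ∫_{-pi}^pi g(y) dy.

Use the identity cos^2(y) = (1 + cos(2*y))/2.
An antiderivative is F(y) = 2*y + sin(2*y).
Then F(pi) - F(-pi) = (2*pi) - (-2*pi) = 4*pi.

4*pi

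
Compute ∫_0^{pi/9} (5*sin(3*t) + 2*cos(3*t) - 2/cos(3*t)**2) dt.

An antiderivative is F(t) = 2*sin(3*t)/3 - 5*cos(3*t)/3 - 2*tan(3*t)/3.
Then F(pi/9) - F(0) = (-5/6 - sqrt(3)/3) - (-5/3) = 5/6 - sqrt(3)/3.

5/6 - sqrt(3)/3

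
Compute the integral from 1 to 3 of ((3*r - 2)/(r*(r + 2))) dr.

Factor the denominator: r**2 + 2*r = (r + 2)r.
Partial fractions: (3*r - 2)/(r*(r + 2)) = 4/(r + 2) - 1/r.
An antiderivative is F(r) = -log(r) + 4*log(r + 2).
Then F(3) - F(1) = (-log(3) + 4*log(5)) - (log(81)) = -5*log(3) + 4*log(5).

-5*log(3) + 4*log(5)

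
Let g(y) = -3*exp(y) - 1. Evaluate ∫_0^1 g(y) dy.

2 - 3*E

An antiderivative is F(y) = -y - 3*exp(y).
Then F(1) - F(0) = (-3*E - 1) - (-3) = 2 - 3*E.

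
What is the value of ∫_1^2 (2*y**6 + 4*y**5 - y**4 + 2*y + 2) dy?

By the power rule, an antiderivative is F(y) = 2*y**7/7 + 2*y**6/3 - y**5/5 + y**2 + 2*y.
Then F(2) - F(1) = (8488/105) - (394/105) = 2698/35.

2698/35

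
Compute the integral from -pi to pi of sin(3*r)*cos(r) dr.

Use the identity sin(3*r)cos(r) = [sin(4*r) + sin(2*r)]/2.
An antiderivative is F(r) = -cos(2*r)/4 - cos(4*r)/8.
Then F(pi) - F(-pi) = (-3/8) - (-3/8) = 0.

0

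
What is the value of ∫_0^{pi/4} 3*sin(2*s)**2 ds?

Use the identity sin^2(2*s) = (1 - cos(4*s))/2.
An antiderivative is F(s) = 3*s/2 - 3*sin(4*s)/8.
Then F(pi/4) - F(0) = (3*pi/8) - (0) = 3*pi/8.

3*pi/8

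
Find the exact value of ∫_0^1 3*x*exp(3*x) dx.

Integrate by parts once (u = x, dv = 3*exp(3*x) dx).
An antiderivative is F(x) = (3*x - 1)*exp(3*x)/3.
Then F(1) - F(0) = (2*exp(3)/3) - (-1/3) = 1/3 + 2*exp(3)/3.

1/3 + 2*exp(3)/3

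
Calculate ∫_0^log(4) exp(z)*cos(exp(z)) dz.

Let u = exp(z), so du = exp(z) dz. When z = 0, u = 1; when z = log(4), u = 4.
The integral becomes ∫ cos(u) du from 1 to 4, with antiderivative sin(u).
Back in z: F(z) = sin(exp(z)).
Then F(log(4)) - F(0) = (sin(4)) - (sin(1)) = -sin(1) + sin(4).

-sin(1) + sin(4)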